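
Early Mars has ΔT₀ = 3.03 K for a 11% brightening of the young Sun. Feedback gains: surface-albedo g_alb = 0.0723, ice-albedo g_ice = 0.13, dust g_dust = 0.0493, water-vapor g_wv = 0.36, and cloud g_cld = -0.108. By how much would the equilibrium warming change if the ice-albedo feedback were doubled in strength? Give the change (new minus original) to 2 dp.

2.17 K

Original: g = 0.5036, ΔT = 3.03/(1−0.5036) = 6.1039 K.
With doubled ice-albedo: g' = 0.6336, ΔT' = 3.03/(1−0.6336) = 8.2697 K.
Change = 8.2697 − 6.1039 = 2.17 K.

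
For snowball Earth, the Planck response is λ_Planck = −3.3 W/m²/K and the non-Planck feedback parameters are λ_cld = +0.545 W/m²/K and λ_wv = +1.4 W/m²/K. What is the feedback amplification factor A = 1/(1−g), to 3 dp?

2.435

Convert to gains: g_cld = 0.545/3.3 = 0.1652; g_wv = 1.4/3.3 = 0.4242.
Total gain g = 0.5894.
A = 1/(1 − 0.5894) = 2.435.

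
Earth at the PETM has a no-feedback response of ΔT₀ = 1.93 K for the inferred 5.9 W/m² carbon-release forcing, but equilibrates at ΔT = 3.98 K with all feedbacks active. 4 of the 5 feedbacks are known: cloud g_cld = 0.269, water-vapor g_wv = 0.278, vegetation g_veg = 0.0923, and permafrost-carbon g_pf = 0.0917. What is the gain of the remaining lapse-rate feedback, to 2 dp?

-0.22

Amplification A = ΔT/ΔT₀ = 3.98/1.93 = 2.062.
Total gain g = 1 − 1/A = 1 − 1/2.062 = 0.515.
Known gains sum to 0.269 + 0.278 + 0.0923 + 0.0917 = 0.731.
g_lr = 0.515 − 0.731 = -0.22.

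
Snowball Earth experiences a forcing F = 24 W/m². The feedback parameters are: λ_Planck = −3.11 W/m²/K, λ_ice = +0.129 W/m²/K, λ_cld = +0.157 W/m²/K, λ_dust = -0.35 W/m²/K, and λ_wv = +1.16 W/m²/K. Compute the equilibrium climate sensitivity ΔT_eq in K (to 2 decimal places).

Net feedback parameter λ = (−3.11) + (+0.129) + (+0.157) + (-0.35) + (+1.16) = -2.014 W/m²/K.
ΔT = −F/λ = −24/(-2.014) = 11.92 K.

11.92 K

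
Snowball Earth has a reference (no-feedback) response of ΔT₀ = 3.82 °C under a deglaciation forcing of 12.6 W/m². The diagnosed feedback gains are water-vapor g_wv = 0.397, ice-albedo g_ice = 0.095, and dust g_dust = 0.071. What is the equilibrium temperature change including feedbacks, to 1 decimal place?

8.7 °C

Total gain g = 0.397 + 0.095 + 0.071 = 0.563.
Amplification A = 1/(1 − 0.563) = 2.288.
ΔT = 3.82 × 2.288 = 8.7 °C.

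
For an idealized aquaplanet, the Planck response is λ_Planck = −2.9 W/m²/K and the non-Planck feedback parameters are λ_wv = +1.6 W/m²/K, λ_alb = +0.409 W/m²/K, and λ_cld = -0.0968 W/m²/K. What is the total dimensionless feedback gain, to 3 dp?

Convert to gains: g_wv = 1.6/2.9 = 0.5517; g_alb = 0.409/2.9 = 0.141; g_cld = -0.0968/2.9 = -0.03338.
Total gain g = 0.65932.

0.659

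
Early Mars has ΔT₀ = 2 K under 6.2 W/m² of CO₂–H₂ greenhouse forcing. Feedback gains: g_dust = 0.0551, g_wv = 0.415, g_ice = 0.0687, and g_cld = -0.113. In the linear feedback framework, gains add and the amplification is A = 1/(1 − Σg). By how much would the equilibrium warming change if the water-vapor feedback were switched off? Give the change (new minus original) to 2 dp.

-1.46 K

Original: g = 0.4258, ΔT = 2/(1−0.4258) = 3.4831 K.
Without water-vapor: g' = 0.0108, ΔT' = 2/(1−0.0108) = 2.0218 K.
Change = 2.0218 − 3.4831 = -1.46 K.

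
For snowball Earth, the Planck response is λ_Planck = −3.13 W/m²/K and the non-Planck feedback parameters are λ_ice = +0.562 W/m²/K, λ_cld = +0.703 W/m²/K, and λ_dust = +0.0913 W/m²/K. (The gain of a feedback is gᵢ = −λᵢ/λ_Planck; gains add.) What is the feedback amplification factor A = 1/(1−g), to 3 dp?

Convert to gains: g_ice = 0.562/3.13 = 0.1796; g_cld = 0.703/3.13 = 0.2246; g_dust = 0.0913/3.13 = 0.02917.
Total gain g = 0.43337.
A = 1/(1 − 0.43337) = 1.765.

1.765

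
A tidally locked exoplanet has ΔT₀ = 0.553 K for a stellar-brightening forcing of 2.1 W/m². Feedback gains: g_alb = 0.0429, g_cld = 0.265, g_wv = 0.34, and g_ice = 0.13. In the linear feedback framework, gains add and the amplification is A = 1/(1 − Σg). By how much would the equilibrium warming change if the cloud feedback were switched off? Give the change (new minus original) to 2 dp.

Original: g = 0.7779, ΔT = 0.553/(1−0.7779) = 2.4899 K.
Without cloud: g' = 0.5129, ΔT' = 0.553/(1−0.5129) = 1.1353 K.
Change = 1.1353 − 2.4899 = -1.35 K.

-1.35 K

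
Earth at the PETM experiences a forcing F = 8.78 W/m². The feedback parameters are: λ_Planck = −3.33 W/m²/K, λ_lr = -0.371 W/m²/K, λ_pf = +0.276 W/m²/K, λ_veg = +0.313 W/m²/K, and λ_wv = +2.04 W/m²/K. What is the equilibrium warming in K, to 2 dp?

8.19 K

Net feedback parameter λ = (−3.33) + (-0.371) + (+0.276) + (+0.313) + (+2.04) = -1.072 W/m²/K.
ΔT = −F/λ = −8.78/(-1.072) = 8.19 K.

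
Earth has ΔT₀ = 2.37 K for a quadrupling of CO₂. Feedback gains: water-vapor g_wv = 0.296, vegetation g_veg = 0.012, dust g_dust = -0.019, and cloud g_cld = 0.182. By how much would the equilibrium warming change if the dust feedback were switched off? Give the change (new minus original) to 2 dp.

0.17 K

Original: g = 0.471, ΔT = 2.37/(1−0.471) = 4.4802 K.
Without dust: g' = 0.49, ΔT' = 2.37/(1−0.49) = 4.6471 K.
Change = 4.6471 − 4.4802 = 0.17 K.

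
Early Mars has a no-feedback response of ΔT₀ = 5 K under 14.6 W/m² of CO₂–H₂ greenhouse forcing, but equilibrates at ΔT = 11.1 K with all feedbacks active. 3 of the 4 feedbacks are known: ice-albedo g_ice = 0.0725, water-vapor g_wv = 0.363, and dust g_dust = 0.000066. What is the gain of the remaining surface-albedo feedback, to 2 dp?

0.11

Amplification A = ΔT/ΔT₀ = 11.1/5 = 2.22.
Total gain g = 1 − 1/A = 1 − 1/2.22 = 0.5495.
Known gains sum to 0.0725 + 0.363 + 0.000066 = 0.435566.
g_alb = 0.5495 − 0.435566 = 0.11.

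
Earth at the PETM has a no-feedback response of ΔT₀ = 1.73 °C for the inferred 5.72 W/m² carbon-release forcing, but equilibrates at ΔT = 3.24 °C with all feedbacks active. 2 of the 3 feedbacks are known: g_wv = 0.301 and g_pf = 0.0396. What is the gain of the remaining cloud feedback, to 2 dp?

Amplification A = ΔT/ΔT₀ = 3.24/1.73 = 1.873.
Total gain g = 1 − 1/A = 1 − 1/1.873 = 0.4661.
Known gains sum to 0.301 + 0.0396 = 0.3406.
g_cld = 0.4661 − 0.3406 = 0.13.

0.13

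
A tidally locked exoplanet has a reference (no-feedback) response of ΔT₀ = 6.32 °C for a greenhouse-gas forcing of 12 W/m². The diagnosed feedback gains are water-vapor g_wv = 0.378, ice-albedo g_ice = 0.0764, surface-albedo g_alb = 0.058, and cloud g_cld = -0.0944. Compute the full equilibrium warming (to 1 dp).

Total gain g = 0.378 + 0.0764 + 0.058 − 0.0944 = 0.418.
Amplification A = 1/(1 − 0.418) = 1.718.
ΔT = 6.32 × 1.718 = 10.9 °C.

10.9 °C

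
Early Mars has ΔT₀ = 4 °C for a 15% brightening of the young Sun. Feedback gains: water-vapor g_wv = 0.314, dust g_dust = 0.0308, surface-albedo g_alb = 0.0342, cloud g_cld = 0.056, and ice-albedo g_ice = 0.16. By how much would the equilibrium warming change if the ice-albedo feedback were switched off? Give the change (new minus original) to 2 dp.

-2.80 °C

Original: g = 0.595, ΔT = 4/(1−0.595) = 9.8765 °C.
Without ice-albedo: g' = 0.435, ΔT' = 4/(1−0.435) = 7.0796 °C.
Change = 7.0796 − 9.8765 = -2.80 °C.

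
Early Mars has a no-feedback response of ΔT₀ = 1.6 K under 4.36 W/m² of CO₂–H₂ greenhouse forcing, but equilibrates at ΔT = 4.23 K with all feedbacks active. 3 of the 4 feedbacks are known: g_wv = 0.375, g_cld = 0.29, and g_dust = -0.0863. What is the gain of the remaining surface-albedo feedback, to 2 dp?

Amplification A = ΔT/ΔT₀ = 4.23/1.6 = 2.644.
Total gain g = 1 − 1/A = 1 − 1/2.644 = 0.6218.
Known gains sum to 0.375 + 0.29 − 0.0863 = 0.5787.
g_alb = 0.6218 − 0.5787 = 0.04.

0.04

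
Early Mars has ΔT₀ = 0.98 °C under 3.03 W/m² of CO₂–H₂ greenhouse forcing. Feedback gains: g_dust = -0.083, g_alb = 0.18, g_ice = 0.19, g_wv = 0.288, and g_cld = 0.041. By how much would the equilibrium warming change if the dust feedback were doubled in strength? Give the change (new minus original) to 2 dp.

-0.45 °C

Original: g = 0.616, ΔT = 0.98/(1−0.616) = 2.5521 °C.
With doubled dust: g' = 0.533, ΔT' = 0.98/(1−0.533) = 2.0985 °C.
Change = 2.0985 − 2.5521 = -0.45 °C.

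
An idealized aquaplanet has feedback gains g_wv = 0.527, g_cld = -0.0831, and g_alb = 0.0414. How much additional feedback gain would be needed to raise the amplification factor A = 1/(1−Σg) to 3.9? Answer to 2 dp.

Current total gain = 0.4853.
Target gain for A = 3.9: g* = 1 − 1/3.9 = 0.7436.
Additional gain needed = 0.7436 − 0.4853 = 0.26.

0.26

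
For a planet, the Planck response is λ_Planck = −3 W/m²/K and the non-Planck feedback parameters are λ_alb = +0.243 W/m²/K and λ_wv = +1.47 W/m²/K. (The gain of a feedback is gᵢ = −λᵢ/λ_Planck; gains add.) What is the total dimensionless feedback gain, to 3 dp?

Convert to gains: g_alb = 0.243/3 = 0.081; g_wv = 1.47/3 = 0.49.
Total gain g = 0.571.

0.571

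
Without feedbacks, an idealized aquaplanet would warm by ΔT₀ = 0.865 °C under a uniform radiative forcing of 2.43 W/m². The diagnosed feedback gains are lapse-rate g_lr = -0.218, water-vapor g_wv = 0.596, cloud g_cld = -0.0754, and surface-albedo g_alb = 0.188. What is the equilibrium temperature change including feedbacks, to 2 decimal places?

1.70 °C

Total gain g = -0.218 + 0.596 − 0.0754 + 0.188 = 0.4906.
Amplification A = 1/(1 − 0.4906) = 1.963.
ΔT = 0.865 × 1.963 = 1.70 °C.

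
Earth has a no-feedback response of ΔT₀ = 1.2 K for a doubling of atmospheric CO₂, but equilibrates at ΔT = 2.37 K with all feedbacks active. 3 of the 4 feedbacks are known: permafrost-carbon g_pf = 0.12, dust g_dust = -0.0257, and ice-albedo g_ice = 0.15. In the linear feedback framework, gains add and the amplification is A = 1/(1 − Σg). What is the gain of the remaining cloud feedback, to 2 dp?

Amplification A = ΔT/ΔT₀ = 2.37/1.2 = 1.975.
Total gain g = 1 − 1/A = 1 − 1/1.975 = 0.4937.
Known gains sum to 0.12 − 0.0257 + 0.15 = 0.2443.
g_cld = 0.4937 − 0.2443 = 0.25.

0.25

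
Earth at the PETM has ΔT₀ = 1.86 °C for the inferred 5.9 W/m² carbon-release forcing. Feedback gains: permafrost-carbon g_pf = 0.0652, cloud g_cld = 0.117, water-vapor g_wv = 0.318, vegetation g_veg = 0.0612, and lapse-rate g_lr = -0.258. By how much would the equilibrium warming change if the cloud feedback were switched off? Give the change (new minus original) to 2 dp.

-0.38 °C

Original: g = 0.3034, ΔT = 1.86/(1−0.3034) = 2.6701 °C.
Without cloud: g' = 0.1864, ΔT' = 1.86/(1−0.1864) = 2.2861 °C.
Change = 2.2861 − 2.6701 = -0.38 °C.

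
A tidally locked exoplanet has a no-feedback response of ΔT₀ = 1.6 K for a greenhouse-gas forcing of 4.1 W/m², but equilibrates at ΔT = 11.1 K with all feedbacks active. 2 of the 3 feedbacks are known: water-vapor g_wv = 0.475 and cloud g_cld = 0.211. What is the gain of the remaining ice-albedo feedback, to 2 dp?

0.17

Amplification A = ΔT/ΔT₀ = 11.1/1.6 = 6.937.
Total gain g = 1 − 1/A = 1 − 1/6.937 = 0.8558.
Known gains sum to 0.475 + 0.211 = 0.686.
g_ice = 0.8558 − 0.686 = 0.17.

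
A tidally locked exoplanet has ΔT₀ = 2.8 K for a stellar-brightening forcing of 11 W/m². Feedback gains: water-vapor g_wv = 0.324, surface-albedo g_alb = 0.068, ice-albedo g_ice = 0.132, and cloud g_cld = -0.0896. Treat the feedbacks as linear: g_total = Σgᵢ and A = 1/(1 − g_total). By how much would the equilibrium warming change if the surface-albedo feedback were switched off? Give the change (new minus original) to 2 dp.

-0.53 K

Original: g = 0.4344, ΔT = 2.8/(1−0.4344) = 4.9505 K.
Without surface-albedo: g' = 0.3664, ΔT' = 2.8/(1−0.3664) = 4.4192 K.
Change = 4.4192 − 4.9505 = -0.53 K.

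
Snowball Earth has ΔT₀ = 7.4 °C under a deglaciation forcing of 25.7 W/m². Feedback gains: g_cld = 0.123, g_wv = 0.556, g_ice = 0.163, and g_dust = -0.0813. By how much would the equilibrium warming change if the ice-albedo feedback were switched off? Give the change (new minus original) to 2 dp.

Original: g = 0.7607, ΔT = 7.4/(1−0.7607) = 30.9235 °C.
Without ice-albedo: g' = 0.5977, ΔT' = 7.4/(1−0.5977) = 18.3942 °C.
Change = 18.3942 − 30.9235 = -12.53 °C.

-12.53 °C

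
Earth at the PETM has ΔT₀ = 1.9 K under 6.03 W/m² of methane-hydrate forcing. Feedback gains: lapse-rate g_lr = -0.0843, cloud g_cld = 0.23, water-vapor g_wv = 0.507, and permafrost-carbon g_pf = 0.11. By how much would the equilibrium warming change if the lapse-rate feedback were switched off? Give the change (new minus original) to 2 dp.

4.41 K

Original: g = 0.7627, ΔT = 1.9/(1−0.7627) = 8.0067 K.
Without lapse-rate: g' = 0.847, ΔT' = 1.9/(1−0.847) = 12.4183 K.
Change = 12.4183 − 8.0067 = 4.41 K.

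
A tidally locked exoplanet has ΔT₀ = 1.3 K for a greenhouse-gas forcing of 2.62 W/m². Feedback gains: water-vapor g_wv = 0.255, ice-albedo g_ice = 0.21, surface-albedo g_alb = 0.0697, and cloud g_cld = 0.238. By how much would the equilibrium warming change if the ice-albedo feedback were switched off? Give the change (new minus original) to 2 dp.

Original: g = 0.7727, ΔT = 1.3/(1−0.7727) = 5.7193 K.
Without ice-albedo: g' = 0.5627, ΔT' = 1.3/(1−0.5627) = 2.9728 K.
Change = 2.9728 − 5.7193 = -2.75 K.

-2.75 K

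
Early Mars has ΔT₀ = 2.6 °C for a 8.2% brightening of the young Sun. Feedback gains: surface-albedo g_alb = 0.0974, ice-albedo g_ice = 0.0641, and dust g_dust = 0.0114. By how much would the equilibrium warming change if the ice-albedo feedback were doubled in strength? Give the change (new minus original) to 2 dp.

0.26 °C

Original: g = 0.1729, ΔT = 2.6/(1−0.1729) = 3.1435 °C.
With doubled ice-albedo: g' = 0.237, ΔT' = 2.6/(1−0.237) = 3.4076 °C.
Change = 3.4076 − 3.1435 = 0.26 °C.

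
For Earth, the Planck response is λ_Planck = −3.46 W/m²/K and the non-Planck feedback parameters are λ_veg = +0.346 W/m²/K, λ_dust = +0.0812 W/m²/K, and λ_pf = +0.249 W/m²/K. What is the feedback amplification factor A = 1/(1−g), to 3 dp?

1.243

Convert to gains: g_veg = 0.346/3.46 = 0.1; g_dust = 0.0812/3.46 = 0.02347; g_pf = 0.249/3.46 = 0.07197.
Total gain g = 0.19544.
A = 1/(1 − 0.19544) = 1.243.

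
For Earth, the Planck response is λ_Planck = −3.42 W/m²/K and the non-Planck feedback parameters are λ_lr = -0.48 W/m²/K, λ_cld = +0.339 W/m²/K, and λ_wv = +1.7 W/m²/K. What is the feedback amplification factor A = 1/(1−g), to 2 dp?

1.84

Convert to gains: g_lr = -0.48/3.42 = -0.1404; g_cld = 0.339/3.42 = 0.09912; g_wv = 1.7/3.42 = 0.4971.
Total gain g = 0.45582.
A = 1/(1 − 0.45582) = 1.84.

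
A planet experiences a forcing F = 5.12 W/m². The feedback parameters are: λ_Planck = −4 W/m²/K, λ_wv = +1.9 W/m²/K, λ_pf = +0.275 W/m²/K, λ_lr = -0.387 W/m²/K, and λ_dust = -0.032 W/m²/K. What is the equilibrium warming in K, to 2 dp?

2.28 K

Net feedback parameter λ = (−4) + (+1.9) + (+0.275) + (-0.387) + (-0.032) = -2.244 W/m²/K.
ΔT = −F/λ = −5.12/(-2.244) = 2.28 K.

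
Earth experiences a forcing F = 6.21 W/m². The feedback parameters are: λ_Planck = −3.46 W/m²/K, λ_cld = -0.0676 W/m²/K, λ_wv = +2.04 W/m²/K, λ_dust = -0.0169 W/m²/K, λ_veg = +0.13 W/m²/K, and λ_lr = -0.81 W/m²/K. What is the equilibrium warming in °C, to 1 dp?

2.8 °C

Net feedback parameter λ = (−3.46) + (-0.0676) + (+2.04) + (-0.0169) + (+0.13) + (-0.81) = -2.1845 W/m²/K.
ΔT = −F/λ = −6.21/(-2.1845) = 2.8 °C.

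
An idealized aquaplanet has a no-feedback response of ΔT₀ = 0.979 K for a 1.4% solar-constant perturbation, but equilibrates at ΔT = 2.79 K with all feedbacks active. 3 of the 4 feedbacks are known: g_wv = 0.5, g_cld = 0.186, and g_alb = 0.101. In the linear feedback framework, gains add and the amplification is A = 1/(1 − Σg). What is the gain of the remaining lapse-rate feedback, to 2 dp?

Amplification A = ΔT/ΔT₀ = 2.79/0.979 = 2.85.
Total gain g = 1 − 1/A = 1 − 1/2.85 = 0.6491.
Known gains sum to 0.5 + 0.186 + 0.101 = 0.787.
g_lr = 0.6491 − 0.787 = -0.14.

-0.14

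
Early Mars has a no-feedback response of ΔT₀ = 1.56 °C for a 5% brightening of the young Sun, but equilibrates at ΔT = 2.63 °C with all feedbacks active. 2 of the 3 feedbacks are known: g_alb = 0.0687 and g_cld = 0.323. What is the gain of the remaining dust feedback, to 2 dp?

Amplification A = ΔT/ΔT₀ = 2.63/1.56 = 1.686.
Total gain g = 1 − 1/A = 1 − 1/1.686 = 0.4069.
Known gains sum to 0.0687 + 0.323 = 0.3917.
g_dust = 0.4069 − 0.3917 = 0.02.

0.02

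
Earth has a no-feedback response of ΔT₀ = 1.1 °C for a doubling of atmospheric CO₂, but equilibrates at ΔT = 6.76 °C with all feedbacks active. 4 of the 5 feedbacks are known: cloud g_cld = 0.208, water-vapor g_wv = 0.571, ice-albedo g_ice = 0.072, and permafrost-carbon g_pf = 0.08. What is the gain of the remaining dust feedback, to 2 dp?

Amplification A = ΔT/ΔT₀ = 6.76/1.1 = 6.145.
Total gain g = 1 − 1/A = 1 − 1/6.145 = 0.8373.
Known gains sum to 0.208 + 0.571 + 0.072 + 0.08 = 0.931.
g_dust = 0.8373 − 0.931 = -0.09.

-0.09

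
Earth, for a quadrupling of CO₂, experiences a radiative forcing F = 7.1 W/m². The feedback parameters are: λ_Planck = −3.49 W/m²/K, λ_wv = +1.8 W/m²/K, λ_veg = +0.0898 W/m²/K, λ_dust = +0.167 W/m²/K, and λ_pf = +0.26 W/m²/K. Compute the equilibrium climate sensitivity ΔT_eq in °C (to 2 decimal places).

6.05 °C

Net feedback parameter λ = (−3.49) + (+1.8) + (+0.0898) + (+0.167) + (+0.26) = -1.1732 W/m²/K.
ΔT = −F/λ = −7.1/(-1.1732) = 6.05 °C.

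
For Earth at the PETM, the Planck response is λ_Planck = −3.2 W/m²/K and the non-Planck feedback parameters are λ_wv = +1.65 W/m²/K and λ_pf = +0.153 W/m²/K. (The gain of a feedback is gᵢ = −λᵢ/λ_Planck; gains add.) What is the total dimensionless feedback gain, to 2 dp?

0.56

Convert to gains: g_wv = 1.65/3.2 = 0.5156; g_pf = 0.153/3.2 = 0.04781.
Total gain g = 0.56341.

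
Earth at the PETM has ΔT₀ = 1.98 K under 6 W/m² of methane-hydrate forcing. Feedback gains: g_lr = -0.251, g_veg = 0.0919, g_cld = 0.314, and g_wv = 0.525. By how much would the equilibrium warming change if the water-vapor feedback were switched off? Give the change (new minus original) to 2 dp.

-3.84 K

Original: g = 0.6799, ΔT = 1.98/(1−0.6799) = 6.1856 K.
Without water-vapor: g' = 0.1549, ΔT' = 1.98/(1−0.1549) = 2.3429 K.
Change = 2.3429 − 6.1856 = -3.84 K.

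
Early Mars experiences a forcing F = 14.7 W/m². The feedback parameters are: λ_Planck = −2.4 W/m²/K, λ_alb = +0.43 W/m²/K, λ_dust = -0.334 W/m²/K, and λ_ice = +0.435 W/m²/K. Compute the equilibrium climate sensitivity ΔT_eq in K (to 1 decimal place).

7.9 K

Net feedback parameter λ = (−2.4) + (+0.43) + (-0.334) + (+0.435) = -1.869 W/m²/K.
ΔT = −F/λ = −14.7/(-1.869) = 7.9 K.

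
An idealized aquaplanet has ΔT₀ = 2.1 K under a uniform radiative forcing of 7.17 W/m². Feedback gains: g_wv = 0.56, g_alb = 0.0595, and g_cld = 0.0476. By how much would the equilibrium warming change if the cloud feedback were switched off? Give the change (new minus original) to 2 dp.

Original: g = 0.6671, ΔT = 2.1/(1−0.6671) = 6.3082 K.
Without cloud: g' = 0.6195, ΔT' = 2.1/(1−0.6195) = 5.5191 K.
Change = 5.5191 − 6.3082 = -0.79 K.

-0.79 K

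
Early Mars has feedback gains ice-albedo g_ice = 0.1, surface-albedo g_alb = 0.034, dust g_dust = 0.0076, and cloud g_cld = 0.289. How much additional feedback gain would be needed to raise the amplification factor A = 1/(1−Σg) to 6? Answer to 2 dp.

0.40

Current total gain = 0.4306.
Target gain for A = 6: g* = 1 − 1/6 = 0.8333.
Additional gain needed = 0.8333 − 0.4306 = 0.40.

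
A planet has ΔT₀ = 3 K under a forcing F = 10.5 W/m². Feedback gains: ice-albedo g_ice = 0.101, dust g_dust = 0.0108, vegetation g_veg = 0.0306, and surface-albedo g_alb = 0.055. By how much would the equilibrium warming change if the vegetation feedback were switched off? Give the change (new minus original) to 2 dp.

Original: g = 0.1974, ΔT = 3/(1−0.1974) = 3.7379 K.
Without vegetation: g' = 0.1668, ΔT' = 3/(1−0.1668) = 3.6006 K.
Change = 3.6006 − 3.7379 = -0.14 K.

-0.14 K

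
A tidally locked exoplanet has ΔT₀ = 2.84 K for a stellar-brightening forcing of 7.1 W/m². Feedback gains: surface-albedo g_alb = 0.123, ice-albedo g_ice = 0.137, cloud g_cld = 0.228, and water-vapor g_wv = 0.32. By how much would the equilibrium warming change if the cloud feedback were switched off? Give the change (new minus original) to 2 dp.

-8.03 K

Original: g = 0.808, ΔT = 2.84/(1−0.808) = 14.7917 K.
Without cloud: g' = 0.58, ΔT' = 2.84/(1−0.58) = 6.7619 K.
Change = 6.7619 − 14.7917 = -8.03 K.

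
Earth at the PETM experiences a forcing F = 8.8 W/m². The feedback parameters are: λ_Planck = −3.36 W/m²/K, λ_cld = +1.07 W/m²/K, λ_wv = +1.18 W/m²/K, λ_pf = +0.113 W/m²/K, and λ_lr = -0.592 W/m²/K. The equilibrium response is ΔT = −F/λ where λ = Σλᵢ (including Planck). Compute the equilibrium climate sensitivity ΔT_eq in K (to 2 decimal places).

5.54 K

Net feedback parameter λ = (−3.36) + (+1.07) + (+1.18) + (+0.113) + (-0.592) = -1.589 W/m²/K.
ΔT = −F/λ = −8.8/(-1.589) = 5.54 K.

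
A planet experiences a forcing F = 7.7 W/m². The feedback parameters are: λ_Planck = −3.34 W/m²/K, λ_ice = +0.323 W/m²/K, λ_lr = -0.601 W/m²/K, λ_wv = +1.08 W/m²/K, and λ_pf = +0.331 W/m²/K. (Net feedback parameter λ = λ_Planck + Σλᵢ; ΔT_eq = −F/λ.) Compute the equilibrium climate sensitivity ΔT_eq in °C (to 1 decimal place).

3.5 °C

Net feedback parameter λ = (−3.34) + (+0.323) + (-0.601) + (+1.08) + (+0.331) = -2.207 W/m²/K.
ΔT = −F/λ = −7.7/(-2.207) = 3.5 °C.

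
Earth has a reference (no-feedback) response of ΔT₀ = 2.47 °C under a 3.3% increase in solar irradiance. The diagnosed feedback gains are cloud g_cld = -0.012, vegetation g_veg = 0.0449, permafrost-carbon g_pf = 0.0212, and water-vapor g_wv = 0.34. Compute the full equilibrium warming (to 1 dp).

4.1 °C

Total gain g = -0.012 + 0.0449 + 0.0212 + 0.34 = 0.3941.
Amplification A = 1/(1 − 0.3941) = 1.65.
ΔT = 2.47 × 1.65 = 4.1 °C.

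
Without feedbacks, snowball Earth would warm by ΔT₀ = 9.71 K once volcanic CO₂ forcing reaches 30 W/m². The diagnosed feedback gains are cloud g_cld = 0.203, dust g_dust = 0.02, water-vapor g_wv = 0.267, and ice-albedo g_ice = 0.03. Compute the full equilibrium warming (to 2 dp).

20.23 K

Total gain g = 0.203 + 0.02 + 0.267 + 0.03 = 0.52.
Amplification A = 1/(1 − 0.52) = 2.083.
ΔT = 9.71 × 2.083 = 20.23 K.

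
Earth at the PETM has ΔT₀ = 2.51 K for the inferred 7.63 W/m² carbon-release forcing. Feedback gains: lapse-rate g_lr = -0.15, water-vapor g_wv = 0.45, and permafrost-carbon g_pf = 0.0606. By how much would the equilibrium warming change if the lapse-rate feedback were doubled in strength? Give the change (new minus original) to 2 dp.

Original: g = 0.3606, ΔT = 2.51/(1−0.3606) = 3.9256 K.
With doubled lapse-rate: g' = 0.2106, ΔT' = 2.51/(1−0.2106) = 3.1796 K.
Change = 3.1796 − 3.9256 = -0.75 K.

-0.75 K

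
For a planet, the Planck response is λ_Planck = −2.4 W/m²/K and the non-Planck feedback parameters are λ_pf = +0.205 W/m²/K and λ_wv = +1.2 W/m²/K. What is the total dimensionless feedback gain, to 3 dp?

Convert to gains: g_pf = 0.205/2.4 = 0.08542; g_wv = 1.2/2.4 = 0.5.
Total gain g = 0.58542.

0.585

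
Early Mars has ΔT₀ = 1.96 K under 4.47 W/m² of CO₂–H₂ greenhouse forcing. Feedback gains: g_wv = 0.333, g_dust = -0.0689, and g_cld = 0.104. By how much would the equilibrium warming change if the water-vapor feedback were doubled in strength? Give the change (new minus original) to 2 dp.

Original: g = 0.3681, ΔT = 1.96/(1−0.3681) = 3.1018 K.
With doubled water-vapor: g' = 0.7011, ΔT' = 1.96/(1−0.7011) = 6.5574 K.
Change = 6.5574 − 3.1018 = 3.46 K.

3.46 K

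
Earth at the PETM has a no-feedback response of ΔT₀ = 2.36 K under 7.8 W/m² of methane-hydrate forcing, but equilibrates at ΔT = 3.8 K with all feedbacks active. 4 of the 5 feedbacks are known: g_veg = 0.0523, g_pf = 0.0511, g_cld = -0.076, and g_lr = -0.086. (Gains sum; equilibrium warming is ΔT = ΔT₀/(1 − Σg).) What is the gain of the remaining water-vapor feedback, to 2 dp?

0.44

Amplification A = ΔT/ΔT₀ = 3.8/2.36 = 1.61.
Total gain g = 1 − 1/A = 1 − 1/1.61 = 0.3789.
Known gains sum to 0.0523 + 0.0511 − 0.076 − 0.086 = -0.0586.
g_wv = 0.3789 + 0.0586 = 0.44.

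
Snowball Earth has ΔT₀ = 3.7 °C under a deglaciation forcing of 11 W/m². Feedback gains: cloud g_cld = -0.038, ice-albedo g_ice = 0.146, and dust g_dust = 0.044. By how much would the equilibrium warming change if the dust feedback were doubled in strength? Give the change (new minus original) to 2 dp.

0.24 °C

Original: g = 0.152, ΔT = 3.7/(1−0.152) = 4.3632 °C.
With doubled dust: g' = 0.196, ΔT' = 3.7/(1−0.196) = 4.6020 °C.
Change = 4.6020 − 4.3632 = 0.24 °C.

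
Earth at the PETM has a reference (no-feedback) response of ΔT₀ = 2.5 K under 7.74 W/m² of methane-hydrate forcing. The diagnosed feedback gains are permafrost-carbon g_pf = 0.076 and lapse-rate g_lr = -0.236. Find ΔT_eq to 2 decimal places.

2.16 K

Total gain g = 0.076 − 0.236 = -0.16.
Amplification A = 1/(1 + 0.16) = 0.8621.
ΔT = 2.5 × 0.8621 = 2.16 K.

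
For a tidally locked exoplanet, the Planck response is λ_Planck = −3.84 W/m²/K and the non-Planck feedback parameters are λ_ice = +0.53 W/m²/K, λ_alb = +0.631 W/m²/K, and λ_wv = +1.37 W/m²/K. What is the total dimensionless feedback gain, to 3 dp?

Convert to gains: g_ice = 0.53/3.84 = 0.138; g_alb = 0.631/3.84 = 0.1643; g_wv = 1.37/3.84 = 0.3568.
Total gain g = 0.6591.

0.659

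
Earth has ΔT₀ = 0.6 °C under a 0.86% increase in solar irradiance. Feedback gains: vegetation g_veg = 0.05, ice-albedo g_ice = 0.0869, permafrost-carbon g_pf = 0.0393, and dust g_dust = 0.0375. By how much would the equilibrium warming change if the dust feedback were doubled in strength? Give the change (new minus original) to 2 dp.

0.04 °C

Original: g = 0.2137, ΔT = 0.6/(1−0.2137) = 0.7631 °C.
With doubled dust: g' = 0.2512, ΔT' = 0.6/(1−0.2512) = 0.8013 °C.
Change = 0.8013 − 0.7631 = 0.04 °C.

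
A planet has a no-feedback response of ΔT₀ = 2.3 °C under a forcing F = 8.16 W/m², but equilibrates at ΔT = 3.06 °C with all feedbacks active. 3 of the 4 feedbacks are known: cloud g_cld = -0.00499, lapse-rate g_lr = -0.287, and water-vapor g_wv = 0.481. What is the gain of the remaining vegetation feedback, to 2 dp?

Amplification A = ΔT/ΔT₀ = 3.06/2.3 = 1.33.
Total gain g = 1 − 1/A = 1 − 1/1.33 = 0.2481.
Known gains sum to -0.00499 − 0.287 + 0.481 = 0.18901.
g_veg = 0.2481 − 0.18901 = 0.06.

0.06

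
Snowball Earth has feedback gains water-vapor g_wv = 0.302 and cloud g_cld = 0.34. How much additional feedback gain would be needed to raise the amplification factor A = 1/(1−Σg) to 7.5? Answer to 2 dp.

0.22

Current total gain = 0.642.
Target gain for A = 7.5: g* = 1 − 1/7.5 = 0.8667.
Additional gain needed = 0.8667 − 0.642 = 0.22.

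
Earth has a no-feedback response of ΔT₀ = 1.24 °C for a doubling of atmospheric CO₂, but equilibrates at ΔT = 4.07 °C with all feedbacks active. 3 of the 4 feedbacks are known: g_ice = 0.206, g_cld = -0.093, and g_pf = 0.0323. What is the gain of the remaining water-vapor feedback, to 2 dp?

Amplification A = ΔT/ΔT₀ = 4.07/1.24 = 3.282.
Total gain g = 1 − 1/A = 1 − 1/3.282 = 0.6953.
Known gains sum to 0.206 − 0.093 + 0.0323 = 0.1453.
g_wv = 0.6953 − 0.1453 = 0.55.

0.55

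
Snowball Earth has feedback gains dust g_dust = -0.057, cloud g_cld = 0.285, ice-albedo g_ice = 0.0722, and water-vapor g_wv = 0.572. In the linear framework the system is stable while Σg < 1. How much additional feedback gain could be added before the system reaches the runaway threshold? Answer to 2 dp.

Current total gain = -0.057 + 0.285 + 0.0722 + 0.572 = 0.8722.
Margin to runaway = 1 − 0.8722 = 0.13.

0.13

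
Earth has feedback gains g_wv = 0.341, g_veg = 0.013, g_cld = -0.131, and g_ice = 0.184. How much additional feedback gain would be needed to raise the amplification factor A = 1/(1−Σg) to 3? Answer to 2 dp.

0.26

Current total gain = 0.407.
Target gain for A = 3: g* = 1 − 1/3 = 0.6667.
Additional gain needed = 0.6667 − 0.407 = 0.26.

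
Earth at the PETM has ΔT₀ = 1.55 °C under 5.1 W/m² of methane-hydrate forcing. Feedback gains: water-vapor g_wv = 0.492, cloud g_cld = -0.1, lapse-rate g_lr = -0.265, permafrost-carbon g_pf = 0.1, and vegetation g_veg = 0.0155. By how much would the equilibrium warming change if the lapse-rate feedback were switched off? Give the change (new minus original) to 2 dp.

Original: g = 0.2425, ΔT = 1.55/(1−0.2425) = 2.0462 °C.
Without lapse-rate: g' = 0.5075, ΔT' = 1.55/(1−0.5075) = 3.1472 °C.
Change = 3.1472 − 2.0462 = 1.10 °C.

1.10 °C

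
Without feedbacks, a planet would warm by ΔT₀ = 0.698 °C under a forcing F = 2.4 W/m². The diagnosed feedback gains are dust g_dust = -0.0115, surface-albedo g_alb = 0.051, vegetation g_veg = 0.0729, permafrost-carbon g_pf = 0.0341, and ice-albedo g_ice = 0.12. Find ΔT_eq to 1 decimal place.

Total gain g = -0.0115 + 0.051 + 0.0729 + 0.0341 + 0.12 = 0.2665.
Amplification A = 1/(1 − 0.2665) = 1.363.
ΔT = 0.698 × 1.363 = 1.0 °C.

1.0 °C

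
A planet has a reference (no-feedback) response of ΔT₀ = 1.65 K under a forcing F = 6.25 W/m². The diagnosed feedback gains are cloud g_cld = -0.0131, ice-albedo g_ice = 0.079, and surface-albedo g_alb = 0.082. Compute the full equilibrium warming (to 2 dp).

1.94 K

Total gain g = -0.0131 + 0.079 + 0.082 = 0.1479.
Amplification A = 1/(1 − 0.1479) = 1.174.
ΔT = 1.65 × 1.174 = 1.94 K.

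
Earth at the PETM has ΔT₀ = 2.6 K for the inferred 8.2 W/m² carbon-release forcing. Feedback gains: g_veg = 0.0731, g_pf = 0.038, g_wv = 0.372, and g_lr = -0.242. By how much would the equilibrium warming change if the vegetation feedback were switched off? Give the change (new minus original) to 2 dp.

-0.30 K

Original: g = 0.2411, ΔT = 2.6/(1−0.2411) = 3.4260 K.
Without vegetation: g' = 0.168, ΔT' = 2.6/(1−0.168) = 3.1250 K.
Change = 3.1250 − 3.4260 = -0.30 K.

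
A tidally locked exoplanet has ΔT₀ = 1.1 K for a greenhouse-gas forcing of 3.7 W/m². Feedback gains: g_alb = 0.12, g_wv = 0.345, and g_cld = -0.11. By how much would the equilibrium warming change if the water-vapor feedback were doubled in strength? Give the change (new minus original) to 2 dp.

1.96 K

Original: g = 0.355, ΔT = 1.1/(1−0.355) = 1.7054 K.
With doubled water-vapor: g' = 0.7, ΔT' = 1.1/(1−0.7) = 3.6667 K.
Change = 3.6667 − 1.7054 = 1.96 K.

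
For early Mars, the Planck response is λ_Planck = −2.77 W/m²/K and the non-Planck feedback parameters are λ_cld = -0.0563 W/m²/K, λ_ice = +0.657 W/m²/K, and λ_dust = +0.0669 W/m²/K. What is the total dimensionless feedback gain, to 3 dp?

Convert to gains: g_cld = -0.0563/2.77 = -0.02032; g_ice = 0.657/2.77 = 0.2372; g_dust = 0.0669/2.77 = 0.02415.
Total gain g = 0.24103.

0.241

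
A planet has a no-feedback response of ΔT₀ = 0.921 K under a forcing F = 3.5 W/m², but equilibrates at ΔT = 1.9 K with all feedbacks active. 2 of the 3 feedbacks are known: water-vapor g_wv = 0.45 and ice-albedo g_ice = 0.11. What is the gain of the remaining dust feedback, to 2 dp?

-0.04

Amplification A = ΔT/ΔT₀ = 1.9/0.921 = 2.063.
Total gain g = 1 − 1/A = 1 − 1/2.063 = 0.5153.
Known gains sum to 0.45 + 0.11 = 0.56.
g_dust = 0.5153 − 0.56 = -0.04.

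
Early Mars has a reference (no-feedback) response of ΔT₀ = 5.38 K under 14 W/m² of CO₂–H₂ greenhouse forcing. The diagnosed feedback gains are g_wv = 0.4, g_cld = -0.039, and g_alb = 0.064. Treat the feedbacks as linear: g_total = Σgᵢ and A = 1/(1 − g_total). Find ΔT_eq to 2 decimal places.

9.36 K

Total gain g = 0.4 − 0.039 + 0.064 = 0.425.
Amplification A = 1/(1 − 0.425) = 1.739.
ΔT = 5.38 × 1.739 = 9.36 K.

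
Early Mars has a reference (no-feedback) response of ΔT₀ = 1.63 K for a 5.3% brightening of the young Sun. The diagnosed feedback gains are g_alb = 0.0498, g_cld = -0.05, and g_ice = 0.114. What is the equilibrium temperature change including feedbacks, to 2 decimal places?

Total gain g = 0.0498 − 0.05 + 0.114 = 0.1138.
Amplification A = 1/(1 − 0.1138) = 1.128.
ΔT = 1.63 × 1.128 = 1.84 K.

1.84 K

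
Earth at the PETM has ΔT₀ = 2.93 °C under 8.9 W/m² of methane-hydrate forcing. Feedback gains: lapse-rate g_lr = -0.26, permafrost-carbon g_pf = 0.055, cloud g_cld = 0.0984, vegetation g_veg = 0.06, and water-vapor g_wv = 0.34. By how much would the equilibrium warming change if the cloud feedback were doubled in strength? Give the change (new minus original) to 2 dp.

Original: g = 0.2934, ΔT = 2.93/(1−0.2934) = 4.1466 °C.
With doubled cloud: g' = 0.3918, ΔT' = 2.93/(1−0.3918) = 4.8175 °C.
Change = 4.8175 − 4.1466 = 0.67 °C.

0.67 °C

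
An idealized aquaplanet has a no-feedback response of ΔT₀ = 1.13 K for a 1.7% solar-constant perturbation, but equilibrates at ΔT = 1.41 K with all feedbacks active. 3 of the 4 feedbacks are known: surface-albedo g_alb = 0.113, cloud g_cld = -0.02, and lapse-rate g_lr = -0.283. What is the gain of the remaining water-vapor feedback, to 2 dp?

0.39

Amplification A = ΔT/ΔT₀ = 1.41/1.13 = 1.248.
Total gain g = 1 − 1/A = 1 − 1/1.248 = 0.1987.
Known gains sum to 0.113 − 0.02 − 0.283 = -0.19.
g_wv = 0.1987 + 0.19 = 0.39.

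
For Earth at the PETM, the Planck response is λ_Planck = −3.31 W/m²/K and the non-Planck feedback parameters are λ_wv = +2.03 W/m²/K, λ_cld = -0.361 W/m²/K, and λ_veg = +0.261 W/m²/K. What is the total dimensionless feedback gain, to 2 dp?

0.58

Convert to gains: g_wv = 2.03/3.31 = 0.6133; g_cld = -0.361/3.31 = -0.1091; g_veg = 0.261/3.31 = 0.07885.
Total gain g = 0.58305.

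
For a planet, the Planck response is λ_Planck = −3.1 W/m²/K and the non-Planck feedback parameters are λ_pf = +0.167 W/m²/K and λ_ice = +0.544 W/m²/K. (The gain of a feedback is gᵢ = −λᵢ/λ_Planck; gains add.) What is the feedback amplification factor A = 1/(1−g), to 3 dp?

1.298

Convert to gains: g_pf = 0.167/3.1 = 0.05387; g_ice = 0.544/3.1 = 0.1755.
Total gain g = 0.22937.
A = 1/(1 − 0.22937) = 1.298.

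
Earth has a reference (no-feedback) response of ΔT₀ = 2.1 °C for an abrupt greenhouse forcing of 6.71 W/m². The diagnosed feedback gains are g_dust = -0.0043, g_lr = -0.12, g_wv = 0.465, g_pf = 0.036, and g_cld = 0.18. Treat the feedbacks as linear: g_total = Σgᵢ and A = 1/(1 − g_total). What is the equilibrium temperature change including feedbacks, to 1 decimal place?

Total gain g = -0.0043 − 0.12 + 0.465 + 0.036 + 0.18 = 0.5567.
Amplification A = 1/(1 − 0.5567) = 2.256.
ΔT = 2.1 × 2.256 = 4.7 °C.

4.7 °C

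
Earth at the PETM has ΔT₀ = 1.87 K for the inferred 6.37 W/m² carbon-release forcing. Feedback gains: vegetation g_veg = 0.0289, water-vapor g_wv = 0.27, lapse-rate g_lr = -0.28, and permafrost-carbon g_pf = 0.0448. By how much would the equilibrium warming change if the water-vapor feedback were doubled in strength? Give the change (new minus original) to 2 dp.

0.81 K

Original: g = 0.0637, ΔT = 1.87/(1−0.0637) = 1.9972 K.
With doubled water-vapor: g' = 0.3337, ΔT' = 1.87/(1−0.3337) = 2.8065 K.
Change = 2.8065 − 1.9972 = 0.81 K.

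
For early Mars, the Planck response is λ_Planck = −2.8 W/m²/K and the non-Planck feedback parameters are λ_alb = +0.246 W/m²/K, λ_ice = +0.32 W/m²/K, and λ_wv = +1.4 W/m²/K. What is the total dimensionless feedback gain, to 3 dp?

Convert to gains: g_alb = 0.246/2.8 = 0.08786; g_ice = 0.32/2.8 = 0.1143; g_wv = 1.4/2.8 = 0.5.
Total gain g = 0.70216.

0.702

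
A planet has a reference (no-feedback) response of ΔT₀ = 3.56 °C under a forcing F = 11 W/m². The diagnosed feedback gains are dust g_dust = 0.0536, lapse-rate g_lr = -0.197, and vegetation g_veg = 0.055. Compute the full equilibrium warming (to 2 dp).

Total gain g = 0.0536 − 0.197 + 0.055 = -0.0884.
Amplification A = 1/(1 + 0.0884) = 0.9188.
ΔT = 3.56 × 0.9188 = 3.27 °C.

3.27 °C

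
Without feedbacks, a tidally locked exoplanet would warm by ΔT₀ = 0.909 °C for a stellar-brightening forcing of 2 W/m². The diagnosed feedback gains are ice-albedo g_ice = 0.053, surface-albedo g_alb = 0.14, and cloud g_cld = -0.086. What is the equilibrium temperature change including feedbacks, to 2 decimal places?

Total gain g = 0.053 + 0.14 − 0.086 = 0.107.
Amplification A = 1/(1 − 0.107) = 1.12.
ΔT = 0.909 × 1.12 = 1.02 °C.

1.02 °C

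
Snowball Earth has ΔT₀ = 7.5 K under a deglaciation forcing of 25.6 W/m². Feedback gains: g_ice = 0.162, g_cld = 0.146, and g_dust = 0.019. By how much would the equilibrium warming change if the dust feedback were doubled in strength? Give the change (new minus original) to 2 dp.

0.32 K

Original: g = 0.327, ΔT = 7.5/(1−0.327) = 11.1441 K.
With doubled dust: g' = 0.346, ΔT' = 7.5/(1−0.346) = 11.4679 K.
Change = 11.4679 − 11.1441 = 0.32 K.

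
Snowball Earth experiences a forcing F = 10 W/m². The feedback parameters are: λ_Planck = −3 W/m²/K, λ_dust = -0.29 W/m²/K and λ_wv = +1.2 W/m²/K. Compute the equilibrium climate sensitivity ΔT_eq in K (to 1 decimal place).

4.8 K

Net feedback parameter λ = (−3) + (-0.29) + (+1.2) = -2.09 W/m²/K.
ΔT = −F/λ = −10/(-2.09) = 4.8 K.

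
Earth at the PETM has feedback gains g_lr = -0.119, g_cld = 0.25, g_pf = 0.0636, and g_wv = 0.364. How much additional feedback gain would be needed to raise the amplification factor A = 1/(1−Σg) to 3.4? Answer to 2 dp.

0.15

Current total gain = 0.5586.
Target gain for A = 3.4: g* = 1 − 1/3.4 = 0.7059.
Additional gain needed = 0.7059 − 0.5586 = 0.15.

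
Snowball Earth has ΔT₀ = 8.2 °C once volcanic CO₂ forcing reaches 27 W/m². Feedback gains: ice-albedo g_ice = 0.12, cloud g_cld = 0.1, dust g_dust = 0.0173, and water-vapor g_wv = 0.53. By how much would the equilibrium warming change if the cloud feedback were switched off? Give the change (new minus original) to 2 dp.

-10.59 °C

Original: g = 0.7673, ΔT = 8.2/(1−0.7673) = 35.2385 °C.
Without cloud: g' = 0.6673, ΔT' = 8.2/(1−0.6673) = 24.6468 °C.
Change = 24.6468 − 35.2385 = -10.59 °C.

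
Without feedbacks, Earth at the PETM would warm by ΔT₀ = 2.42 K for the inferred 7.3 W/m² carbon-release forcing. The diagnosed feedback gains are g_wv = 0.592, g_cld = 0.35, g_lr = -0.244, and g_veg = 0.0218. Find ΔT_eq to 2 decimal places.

8.64 K

Total gain g = 0.592 + 0.35 − 0.244 + 0.0218 = 0.7198.
Amplification A = 1/(1 − 0.7198) = 3.569.
ΔT = 2.42 × 3.569 = 8.64 K.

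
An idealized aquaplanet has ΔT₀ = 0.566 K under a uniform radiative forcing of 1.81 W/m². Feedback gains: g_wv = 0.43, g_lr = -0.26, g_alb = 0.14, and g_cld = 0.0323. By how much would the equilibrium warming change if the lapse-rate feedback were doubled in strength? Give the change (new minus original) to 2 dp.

Original: g = 0.3423, ΔT = 0.566/(1−0.3423) = 0.8606 K.
With doubled lapse-rate: g' = 0.0823, ΔT' = 0.566/(1−0.0823) = 0.6168 K.
Change = 0.6168 − 0.8606 = -0.24 K.

-0.24 K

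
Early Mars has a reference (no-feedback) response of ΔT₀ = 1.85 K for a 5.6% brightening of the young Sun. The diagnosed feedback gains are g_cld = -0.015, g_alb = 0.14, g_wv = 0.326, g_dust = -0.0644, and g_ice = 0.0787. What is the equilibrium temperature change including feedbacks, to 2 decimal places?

Total gain g = -0.015 + 0.14 + 0.326 − 0.0644 + 0.0787 = 0.4653.
Amplification A = 1/(1 − 0.4653) = 1.87.
ΔT = 1.85 × 1.87 = 3.46 K.

3.46 K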